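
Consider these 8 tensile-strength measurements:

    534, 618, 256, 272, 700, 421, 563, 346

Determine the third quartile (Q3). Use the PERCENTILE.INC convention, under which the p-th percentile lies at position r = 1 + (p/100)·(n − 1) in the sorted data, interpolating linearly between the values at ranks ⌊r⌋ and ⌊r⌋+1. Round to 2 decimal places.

Sorted: 256, 272, 346, 421, 534, 563, 618, 700.
n = 8.
r = 1 + (75/100)·(8 − 1) = 1 + 5.25 = 6.25.
Rank 6 is 563 and rank 7 is 618.
Interpolate: 563 + 0.25·(618 − 563) = 563 + 0.25·55 = 576.75.

576.75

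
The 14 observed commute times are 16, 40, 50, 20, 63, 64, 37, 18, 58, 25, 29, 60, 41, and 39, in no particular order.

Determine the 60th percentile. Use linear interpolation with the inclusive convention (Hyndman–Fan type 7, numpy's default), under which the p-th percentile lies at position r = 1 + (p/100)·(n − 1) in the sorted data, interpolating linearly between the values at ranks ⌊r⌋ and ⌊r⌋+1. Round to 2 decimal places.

40.80

Sorted: 16, 18, 20, 25, 29, 37, 39, 40, 41, 50, 58, 60, 63, 64.
n = 14.
r = 1 + (60/100)·(14 − 1) = 1 + 7.8 = 8.8.
Rank 8 is 40 and rank 9 is 41.
Interpolate: 40 + 0.8·(41 − 40) = 40 + 0.8·1 = 40.8.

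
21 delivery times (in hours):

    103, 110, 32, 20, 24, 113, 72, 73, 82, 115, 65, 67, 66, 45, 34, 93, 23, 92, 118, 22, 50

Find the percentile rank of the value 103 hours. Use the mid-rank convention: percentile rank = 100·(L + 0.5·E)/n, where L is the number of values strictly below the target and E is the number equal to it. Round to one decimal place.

78.6

Sorted: 20, 22, 23, 24, 32, 34, 45, 50, 65, 66, 67, 72, 73, 82, 92, 93, 103, 110, 113, 115, 118.
Count below 103: L = 16; count equal: E = 1; n = 21.
Percentile rank = 100·(16 + 0.5·1)/21 = 100·16.5/21 = 78.57.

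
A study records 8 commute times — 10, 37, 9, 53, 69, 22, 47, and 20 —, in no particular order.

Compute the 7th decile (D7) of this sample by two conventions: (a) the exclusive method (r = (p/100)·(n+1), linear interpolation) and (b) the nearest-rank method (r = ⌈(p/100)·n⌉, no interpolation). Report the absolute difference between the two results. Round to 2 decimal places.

1.80

Sorted: 9, 10, 20, 22, 37, 47, 53, 69.
n = 8.
(a) r = 6.3; between ranks 6 (47) and 7 (53): 48.8.
(b) the nearest-rank method: rank 6 → 47.
|48.8 − 47| = 1.8.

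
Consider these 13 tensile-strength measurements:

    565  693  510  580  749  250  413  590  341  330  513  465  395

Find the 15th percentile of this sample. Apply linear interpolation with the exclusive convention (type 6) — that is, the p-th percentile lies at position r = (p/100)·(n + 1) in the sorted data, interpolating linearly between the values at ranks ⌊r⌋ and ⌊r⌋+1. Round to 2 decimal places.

331.10

Sorted: 250, 330, 341, 395, 413, 465, 510, 513, 565, 580, 590, 693, 749.
n = 13.
r = (15/100)·(13 + 1) = 2.1.
Rank 2 is 330 and rank 3 is 341.
Interpolate: 330 + 0.1·(341 − 330) = 330 + 0.1·11 = 331.1.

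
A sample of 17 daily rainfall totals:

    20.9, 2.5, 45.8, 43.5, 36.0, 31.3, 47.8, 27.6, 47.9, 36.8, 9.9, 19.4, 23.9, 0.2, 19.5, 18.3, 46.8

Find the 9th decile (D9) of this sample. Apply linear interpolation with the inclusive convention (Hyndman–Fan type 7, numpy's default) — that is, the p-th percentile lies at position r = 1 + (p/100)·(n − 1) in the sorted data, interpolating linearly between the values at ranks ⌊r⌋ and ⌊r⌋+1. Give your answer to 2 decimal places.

Sorted: 0.2, 2.5, 9.9, 18.3, 19.4, 19.5, 20.9, 23.9, 27.6, 31.3, 36.0, 36.8, 43.5, 45.8, 46.8, 47.8, 47.9.
n = 17.
r = 1 + (90/100)·(17 − 1) = 1 + 14.4 = 15.4.
Rank 15 is 46.8 and rank 16 is 47.8.
Interpolate: 46.8 + 0.4·(47.8 − 46.8) = 46.8 + 0.4·1 = 47.2.

47.20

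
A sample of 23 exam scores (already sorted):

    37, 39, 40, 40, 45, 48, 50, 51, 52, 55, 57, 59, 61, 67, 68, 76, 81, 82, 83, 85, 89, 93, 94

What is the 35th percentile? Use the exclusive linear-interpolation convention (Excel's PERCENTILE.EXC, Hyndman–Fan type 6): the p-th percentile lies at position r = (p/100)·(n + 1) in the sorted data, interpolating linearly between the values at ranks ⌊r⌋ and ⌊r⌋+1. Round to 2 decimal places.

n = 23.
r = (35/100)·(23 + 1) = 8.4.
Rank 8 is 51 and rank 9 is 52.
Interpolate: 51 + 0.4·(52 − 51) = 51 + 0.4·1 = 51.4.

51.40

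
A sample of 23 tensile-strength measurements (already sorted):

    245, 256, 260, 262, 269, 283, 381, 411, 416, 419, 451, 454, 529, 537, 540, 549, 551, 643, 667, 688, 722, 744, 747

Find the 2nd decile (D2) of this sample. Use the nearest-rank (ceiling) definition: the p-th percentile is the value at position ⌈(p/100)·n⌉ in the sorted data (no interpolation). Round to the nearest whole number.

269

n = 23.
Position = ⌈20/100 · 23⌉ = ⌈4.6⌉ = 5.
The value at rank 5 is 269.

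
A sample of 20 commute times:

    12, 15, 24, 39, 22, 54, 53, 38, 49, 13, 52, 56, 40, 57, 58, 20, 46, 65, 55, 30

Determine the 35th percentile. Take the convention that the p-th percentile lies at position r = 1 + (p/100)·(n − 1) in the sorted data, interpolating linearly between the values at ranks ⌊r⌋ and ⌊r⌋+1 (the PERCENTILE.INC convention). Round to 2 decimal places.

Sorted: 12, 13, 15, 20, 22, 24, 30, 38, 39, 40, 46, 49, 52, 53, 54, 55, 56, 57, 58, 65.
n = 20.
r = 1 + (35/100)·(20 − 1) = 1 + 6.65 = 7.65.
Rank 7 is 30 and rank 8 is 38.
Interpolate: 30 + 0.65·(38 − 30) = 30 + 0.65·8 = 35.2.

35.20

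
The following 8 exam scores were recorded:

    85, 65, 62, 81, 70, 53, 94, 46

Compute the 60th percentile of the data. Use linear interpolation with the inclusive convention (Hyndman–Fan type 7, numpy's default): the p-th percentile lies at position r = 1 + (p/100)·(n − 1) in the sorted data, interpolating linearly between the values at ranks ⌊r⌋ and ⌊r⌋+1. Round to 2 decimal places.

72.20

Sorted: 46, 53, 62, 65, 70, 81, 85, 94.
n = 8.
r = 1 + (60/100)·(8 − 1) = 1 + 4.2 = 5.2.
Rank 5 is 70 and rank 6 is 81.
Interpolate: 70 + 0.2·(81 − 70) = 70 + 0.2·11 = 72.2.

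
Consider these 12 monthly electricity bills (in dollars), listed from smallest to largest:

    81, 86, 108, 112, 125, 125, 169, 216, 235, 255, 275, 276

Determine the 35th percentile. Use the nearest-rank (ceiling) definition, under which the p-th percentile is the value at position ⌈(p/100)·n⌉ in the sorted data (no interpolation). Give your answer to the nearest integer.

n = 12.
Position = ⌈35/100 · 12⌉ = ⌈4.2⌉ = 5.
The value at rank 5 is 125.

125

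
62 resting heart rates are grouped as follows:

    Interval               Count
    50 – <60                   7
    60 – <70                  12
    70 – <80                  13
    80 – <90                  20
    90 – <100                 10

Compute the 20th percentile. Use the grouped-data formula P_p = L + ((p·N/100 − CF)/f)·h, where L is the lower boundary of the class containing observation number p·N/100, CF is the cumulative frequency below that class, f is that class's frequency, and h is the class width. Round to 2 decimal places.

64.50

N = 62; target position k = 20/100 · 62 = 12.4.
Cumulative frequencies: 7, 19, 32, 52, 62.
Observation 12.4 falls in the class 60 – <70.
L = 60, CF = 7, f = 12, h = 10.
P20 = 60 + ((12.4 − 7)/12)·10 = 60 + 4.5 = 64.5.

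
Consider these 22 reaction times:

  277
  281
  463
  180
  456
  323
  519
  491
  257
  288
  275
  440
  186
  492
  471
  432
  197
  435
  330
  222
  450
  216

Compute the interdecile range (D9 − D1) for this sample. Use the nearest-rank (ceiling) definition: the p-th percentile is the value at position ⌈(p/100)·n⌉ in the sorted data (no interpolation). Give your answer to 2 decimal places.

294.00

Sorted: 180, 186, 197, 216, 222, 257, 275, 277, 281, 288, 323, 330, 432, 435, 440, 450, 456, 463, 471, 491, 492, 519.
n = 22.
P10: rank ⌈10/100·22⌉ = 3 → 197.
P90: rank ⌈90/100·22⌉ = 20 → 491.
Difference: 491 − 197 = 294.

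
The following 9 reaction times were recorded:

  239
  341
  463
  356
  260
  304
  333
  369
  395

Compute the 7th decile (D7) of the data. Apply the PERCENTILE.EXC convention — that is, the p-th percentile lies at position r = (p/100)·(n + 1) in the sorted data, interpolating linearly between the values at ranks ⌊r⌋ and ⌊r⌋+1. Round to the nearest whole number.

Sorted: 239, 260, 304, 333, 341, 356, 369, 395, 463.
n = 9.
r = (70/100)·(9 + 1) = 7.
r is an integer, so P70 is the value at rank 7: 369.

369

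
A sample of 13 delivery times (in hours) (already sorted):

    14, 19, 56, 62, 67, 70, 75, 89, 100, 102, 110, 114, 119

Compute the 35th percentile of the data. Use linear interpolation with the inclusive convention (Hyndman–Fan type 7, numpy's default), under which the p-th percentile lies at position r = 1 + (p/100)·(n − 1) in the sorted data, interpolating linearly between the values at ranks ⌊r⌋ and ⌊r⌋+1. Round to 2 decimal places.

n = 13.
r = 1 + (35/100)·(13 − 1) = 1 + 4.2 = 5.2.
Rank 5 is 67 and rank 6 is 70.
Interpolate: 67 + 0.2·(70 − 67) = 67 + 0.2·3 = 67.6.

67.60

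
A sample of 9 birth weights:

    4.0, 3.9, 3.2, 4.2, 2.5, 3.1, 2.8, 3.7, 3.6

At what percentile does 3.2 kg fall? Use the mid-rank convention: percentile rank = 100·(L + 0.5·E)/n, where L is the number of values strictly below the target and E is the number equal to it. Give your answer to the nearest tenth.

Sorted: 2.5, 2.8, 3.1, 3.2, 3.6, 3.7, 3.9, 4.0, 4.2.
Count below 3.2: L = 3; count equal: E = 1; n = 9.
Percentile rank = 100·(3 + 0.5·1)/9 = 100·3.5/9 = 38.89.

38.9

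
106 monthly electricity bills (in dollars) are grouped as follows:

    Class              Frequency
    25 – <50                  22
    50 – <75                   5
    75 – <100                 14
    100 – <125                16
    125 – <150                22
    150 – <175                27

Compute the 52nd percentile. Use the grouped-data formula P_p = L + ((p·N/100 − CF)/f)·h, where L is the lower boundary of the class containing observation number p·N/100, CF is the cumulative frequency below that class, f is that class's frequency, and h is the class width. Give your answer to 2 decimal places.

122.06

N = 106; target position k = 52/100 · 106 = 55.12.
Cumulative frequencies: 22, 27, 41, 57, 79, 106.
Observation 55.12 falls in the class 100 – <125.
L = 100, CF = 41, f = 16, h = 25.
P52 = 100 + ((55.12 − 41)/16)·25 = 100 + 22.0625 = 122.062.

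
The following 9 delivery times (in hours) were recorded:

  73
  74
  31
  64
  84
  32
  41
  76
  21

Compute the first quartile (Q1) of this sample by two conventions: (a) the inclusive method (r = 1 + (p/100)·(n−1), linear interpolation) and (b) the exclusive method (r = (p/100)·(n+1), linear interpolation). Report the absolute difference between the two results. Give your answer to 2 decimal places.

0.50

Sorted: 21, 31, 32, 41, 64, 73, 74, 76, 84.
n = 9.
(a) r = 3 → value at rank 3 = 32.
(b) r = 2.5; between ranks 2 (31) and 3 (32): 31.5.
|32 − 31.5| = 0.5.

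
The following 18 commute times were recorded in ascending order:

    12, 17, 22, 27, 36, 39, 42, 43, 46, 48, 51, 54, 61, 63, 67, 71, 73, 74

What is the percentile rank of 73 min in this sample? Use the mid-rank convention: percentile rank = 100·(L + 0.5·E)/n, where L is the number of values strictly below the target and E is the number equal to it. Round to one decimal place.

91.7

Count below 73: L = 16; count equal: E = 1; n = 18.
Percentile rank = 100·(16 + 0.5·1)/18 = 100·16.5/18 = 91.67.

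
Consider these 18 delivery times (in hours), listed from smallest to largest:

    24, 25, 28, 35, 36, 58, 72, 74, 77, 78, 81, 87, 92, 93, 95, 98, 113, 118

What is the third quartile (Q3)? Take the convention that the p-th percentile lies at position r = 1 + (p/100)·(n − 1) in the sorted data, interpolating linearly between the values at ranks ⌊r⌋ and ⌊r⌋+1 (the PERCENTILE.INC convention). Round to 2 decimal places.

n = 18.
r = 1 + (75/100)·(18 − 1) = 1 + 12.75 = 13.75.
Rank 13 is 92 and rank 14 is 93.
Interpolate: 92 + 0.75·(93 − 92) = 92 + 0.75·1 = 92.75.

92.75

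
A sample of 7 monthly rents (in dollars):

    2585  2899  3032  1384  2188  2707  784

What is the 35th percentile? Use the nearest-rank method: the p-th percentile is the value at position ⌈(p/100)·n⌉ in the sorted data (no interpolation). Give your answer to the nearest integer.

2188

Sorted: 784, 1384, 2188, 2585, 2707, 2899, 3032.
n = 7.
Position = ⌈35/100 · 7⌉ = ⌈2.45⌉ = 3.
The value at rank 3 is 2188.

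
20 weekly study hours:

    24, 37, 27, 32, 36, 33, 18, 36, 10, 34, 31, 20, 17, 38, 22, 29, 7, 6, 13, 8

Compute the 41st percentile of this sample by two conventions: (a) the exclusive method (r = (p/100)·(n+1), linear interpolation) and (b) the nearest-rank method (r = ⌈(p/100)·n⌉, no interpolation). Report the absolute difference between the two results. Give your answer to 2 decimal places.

Sorted: 6, 7, 8, 10, 13, 17, 18, 20, 22, 24, 27, 29, 31, 32, 33, 34, 36, 36, 37, 38.
n = 20.
(a) r = 8.61; between ranks 8 (20) and 9 (22): 21.22.
(b) the nearest-rank method: rank 9 → 22.
|21.22 − 22| = 0.78.

0.78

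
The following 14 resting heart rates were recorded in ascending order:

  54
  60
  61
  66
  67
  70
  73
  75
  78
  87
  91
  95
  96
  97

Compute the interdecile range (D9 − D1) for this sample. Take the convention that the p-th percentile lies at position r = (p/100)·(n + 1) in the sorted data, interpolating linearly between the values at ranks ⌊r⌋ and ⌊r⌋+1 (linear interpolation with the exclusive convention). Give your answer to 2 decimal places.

39.50

n = 14.
P10: r = 1.5; ranks 1–2 are 54, 60; interpolating gives 57.
P90: r = 13.5; ranks 13–14 are 96, 97; interpolating gives 96.5.
Difference: 96.5 − 57 = 39.5.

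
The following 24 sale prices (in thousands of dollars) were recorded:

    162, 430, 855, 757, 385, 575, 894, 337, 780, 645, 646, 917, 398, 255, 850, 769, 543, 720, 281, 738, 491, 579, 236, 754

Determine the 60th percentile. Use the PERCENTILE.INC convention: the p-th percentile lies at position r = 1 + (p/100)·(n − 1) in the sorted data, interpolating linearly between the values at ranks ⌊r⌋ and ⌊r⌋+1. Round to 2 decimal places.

705.20

Sorted: 162, 236, 255, 281, 337, 385, 398, 430, 491, 543, 575, 579, 645, 646, 720, 738, 754, 757, 769, 780, 850, 855, 894, 917.
n = 24.
r = 1 + (60/100)·(24 − 1) = 1 + 13.8 = 14.8.
Rank 14 is 646 and rank 15 is 720.
Interpolate: 646 + 0.8·(720 − 646) = 646 + 0.8·74 = 705.2.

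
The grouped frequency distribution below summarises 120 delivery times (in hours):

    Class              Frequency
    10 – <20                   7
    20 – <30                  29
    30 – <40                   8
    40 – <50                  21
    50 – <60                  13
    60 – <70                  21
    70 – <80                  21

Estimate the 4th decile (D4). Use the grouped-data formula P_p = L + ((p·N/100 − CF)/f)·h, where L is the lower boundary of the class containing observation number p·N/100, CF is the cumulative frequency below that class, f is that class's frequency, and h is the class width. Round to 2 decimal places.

N = 120; target position k = 40/100 · 120 = 48.
Cumulative frequencies: 7, 36, 44, 65, 78, 99, 120.
Observation 48 falls in the class 40 – <50.
L = 40, CF = 44, f = 21, h = 10.
P40 = 40 + ((48 − 44)/21)·10 = 40 + 1.90476 = 41.9048.

41.90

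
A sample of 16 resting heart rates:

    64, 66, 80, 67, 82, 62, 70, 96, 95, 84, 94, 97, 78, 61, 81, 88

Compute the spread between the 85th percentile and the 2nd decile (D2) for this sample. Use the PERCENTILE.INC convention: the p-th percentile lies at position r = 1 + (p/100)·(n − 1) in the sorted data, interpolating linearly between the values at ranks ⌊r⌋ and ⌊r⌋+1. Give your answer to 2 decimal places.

28.75

Sorted: 61, 62, 64, 66, 67, 70, 78, 80, 81, 82, 84, 88, 94, 95, 96, 97.
n = 16.
P20: r = 4 (integer) → 66.
P85: r = 13.75; ranks 13–14 are 94, 95; interpolating gives 94.75.
Difference: 94.75 − 66 = 28.75.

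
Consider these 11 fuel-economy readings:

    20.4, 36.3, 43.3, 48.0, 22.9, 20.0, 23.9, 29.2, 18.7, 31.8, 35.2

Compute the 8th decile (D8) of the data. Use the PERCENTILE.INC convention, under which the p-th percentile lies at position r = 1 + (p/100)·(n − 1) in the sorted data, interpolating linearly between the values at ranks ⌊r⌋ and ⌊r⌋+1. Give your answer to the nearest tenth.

36.3

Sorted: 18.7, 20.0, 20.4, 22.9, 23.9, 29.2, 31.8, 35.2, 36.3, 43.3, 48.0.
n = 11.
r = 1 + (80/100)·(11 − 1) = 1 + 8 = 9.
r is an integer, so P80 is the value at rank 9: 36.3.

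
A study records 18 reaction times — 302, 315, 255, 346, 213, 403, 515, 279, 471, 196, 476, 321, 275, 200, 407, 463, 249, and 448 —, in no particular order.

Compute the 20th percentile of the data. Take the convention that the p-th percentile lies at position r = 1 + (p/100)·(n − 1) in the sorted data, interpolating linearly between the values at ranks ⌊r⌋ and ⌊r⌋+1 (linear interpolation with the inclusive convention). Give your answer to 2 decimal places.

251.40

Sorted: 196, 200, 213, 249, 255, 275, 279, 302, 315, 321, 346, 403, 407, 448, 463, 471, 476, 515.
n = 18.
r = 1 + (20/100)·(18 − 1) = 1 + 3.4 = 4.4.
Rank 4 is 249 and rank 5 is 255.
Interpolate: 249 + 0.4·(255 − 249) = 249 + 0.4·6 = 251.4.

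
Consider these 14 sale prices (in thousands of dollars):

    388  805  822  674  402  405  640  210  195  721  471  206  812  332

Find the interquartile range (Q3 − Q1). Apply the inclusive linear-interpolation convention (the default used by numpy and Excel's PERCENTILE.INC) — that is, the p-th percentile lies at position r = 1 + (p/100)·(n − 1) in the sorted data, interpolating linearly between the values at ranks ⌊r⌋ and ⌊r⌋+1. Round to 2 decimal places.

363.25

Sorted: 195, 206, 210, 332, 388, 402, 405, 471, 640, 674, 721, 805, 812, 822.
n = 14.
P25: r = 4.25; ranks 4–5 are 332, 388; interpolating gives 346.
P75: r = 10.75; ranks 10–11 are 674, 721; interpolating gives 709.25.
Difference: 709.25 − 346 = 363.25.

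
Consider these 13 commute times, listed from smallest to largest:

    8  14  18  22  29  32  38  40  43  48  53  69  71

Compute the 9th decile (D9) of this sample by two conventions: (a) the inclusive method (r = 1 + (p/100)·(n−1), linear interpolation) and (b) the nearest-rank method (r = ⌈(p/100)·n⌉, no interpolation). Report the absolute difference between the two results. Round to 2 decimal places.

n = 13.
(a) r = 11.8; between ranks 11 (53) and 12 (69): 65.8.
(b) the nearest-rank method: rank 12 → 69.
|65.8 − 69| = 3.2.

3.20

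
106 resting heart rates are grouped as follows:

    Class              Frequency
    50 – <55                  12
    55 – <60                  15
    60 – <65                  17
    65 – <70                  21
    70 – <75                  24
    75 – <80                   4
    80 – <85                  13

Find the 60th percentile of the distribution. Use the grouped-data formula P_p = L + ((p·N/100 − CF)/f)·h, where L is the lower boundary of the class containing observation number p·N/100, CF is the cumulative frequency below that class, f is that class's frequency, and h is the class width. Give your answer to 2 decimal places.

N = 106; target position k = 60/100 · 106 = 63.6.
Cumulative frequencies: 12, 27, 44, 65, 89, 93, 106.
Observation 63.6 falls in the class 65 – <70.
L = 65, CF = 44, f = 21, h = 5.
P60 = 65 + ((63.6 − 44)/21)·5 = 65 + 4.66667 = 69.6667.

69.67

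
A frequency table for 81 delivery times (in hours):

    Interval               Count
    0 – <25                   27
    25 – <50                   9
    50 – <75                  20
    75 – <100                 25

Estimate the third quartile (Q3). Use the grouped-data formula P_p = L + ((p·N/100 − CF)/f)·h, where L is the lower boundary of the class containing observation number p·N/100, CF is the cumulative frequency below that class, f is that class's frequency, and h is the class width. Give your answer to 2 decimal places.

79.75

N = 81; target position k = 75/100 · 81 = 60.75.
Cumulative frequencies: 27, 36, 56, 81.
Observation 60.75 falls in the class 75 – <100.
L = 75, CF = 56, f = 25, h = 25.
P75 = 75 + ((60.75 − 56)/25)·25 = 75 + 4.75 = 79.75.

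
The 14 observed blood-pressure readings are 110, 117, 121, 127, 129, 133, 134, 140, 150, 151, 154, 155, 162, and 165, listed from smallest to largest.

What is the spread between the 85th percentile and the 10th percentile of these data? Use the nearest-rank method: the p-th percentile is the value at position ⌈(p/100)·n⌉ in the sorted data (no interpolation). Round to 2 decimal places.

n = 14.
P10: rank ⌈10/100·14⌉ = 2 → 117.
P85: rank ⌈85/100·14⌉ = 12 → 155.
Difference: 155 − 117 = 38.

38.00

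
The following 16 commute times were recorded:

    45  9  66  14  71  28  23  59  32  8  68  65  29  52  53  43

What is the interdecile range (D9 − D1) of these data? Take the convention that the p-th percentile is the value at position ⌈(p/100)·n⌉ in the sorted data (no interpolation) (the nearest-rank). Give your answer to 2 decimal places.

59.00

Sorted: 8, 9, 14, 23, 28, 29, 32, 43, 45, 52, 53, 59, 65, 66, 68, 71.
n = 16.
P10: rank ⌈10/100·16⌉ = 2 → 9.
P90: rank ⌈90/100·16⌉ = 15 → 68.
Difference: 68 − 9 = 59.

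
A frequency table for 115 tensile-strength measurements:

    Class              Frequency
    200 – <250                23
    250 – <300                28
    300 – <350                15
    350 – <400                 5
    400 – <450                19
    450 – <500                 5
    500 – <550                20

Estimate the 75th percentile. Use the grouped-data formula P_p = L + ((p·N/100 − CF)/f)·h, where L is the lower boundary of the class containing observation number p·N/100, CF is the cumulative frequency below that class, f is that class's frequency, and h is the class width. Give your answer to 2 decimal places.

440.13

N = 115; target position k = 75/100 · 115 = 86.25.
Cumulative frequencies: 23, 51, 66, 71, 90, 95, 115.
Observation 86.25 falls in the class 400 – <450.
L = 400, CF = 71, f = 19, h = 50.
P75 = 400 + ((86.25 − 71)/19)·50 = 400 + 40.1316 = 440.132.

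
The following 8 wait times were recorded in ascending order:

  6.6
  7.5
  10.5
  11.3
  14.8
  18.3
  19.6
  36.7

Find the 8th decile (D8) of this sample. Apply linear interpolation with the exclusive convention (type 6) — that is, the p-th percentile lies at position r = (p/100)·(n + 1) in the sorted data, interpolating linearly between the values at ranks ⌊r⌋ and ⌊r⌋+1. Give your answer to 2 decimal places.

23.02

n = 8.
r = (80/100)·(8 + 1) = 7.2.
Rank 7 is 19.6 and rank 8 is 36.7.
Interpolate: 19.6 + 0.2·(36.7 − 19.6) = 19.6 + 0.2·17.1 = 23.02.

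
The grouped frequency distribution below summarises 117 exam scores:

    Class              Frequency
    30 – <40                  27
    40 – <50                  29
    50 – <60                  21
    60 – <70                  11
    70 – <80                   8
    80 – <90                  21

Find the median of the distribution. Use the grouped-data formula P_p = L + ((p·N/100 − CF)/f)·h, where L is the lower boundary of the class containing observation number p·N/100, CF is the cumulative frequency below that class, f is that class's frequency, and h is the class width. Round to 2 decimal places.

51.19

N = 117; target position k = 50/100 · 117 = 58.5.
Cumulative frequencies: 27, 56, 77, 88, 96, 117.
Observation 58.5 falls in the class 50 – <60.
L = 50, CF = 56, f = 21, h = 10.
P50 = 50 + ((58.5 − 56)/21)·10 = 50 + 1.19048 = 51.1905.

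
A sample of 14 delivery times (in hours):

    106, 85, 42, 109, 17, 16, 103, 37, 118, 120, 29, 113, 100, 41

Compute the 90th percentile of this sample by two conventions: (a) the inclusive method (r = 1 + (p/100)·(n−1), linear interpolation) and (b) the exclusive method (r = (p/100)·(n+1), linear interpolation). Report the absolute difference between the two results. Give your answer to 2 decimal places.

2.50

Sorted: 16, 17, 29, 37, 41, 42, 85, 100, 103, 106, 109, 113, 118, 120.
n = 14.
(a) r = 12.7; between ranks 12 (113) and 13 (118): 116.5.
(b) r = 13.5; between ranks 13 (118) and 14 (120): 119.
|116.5 − 119| = 2.5.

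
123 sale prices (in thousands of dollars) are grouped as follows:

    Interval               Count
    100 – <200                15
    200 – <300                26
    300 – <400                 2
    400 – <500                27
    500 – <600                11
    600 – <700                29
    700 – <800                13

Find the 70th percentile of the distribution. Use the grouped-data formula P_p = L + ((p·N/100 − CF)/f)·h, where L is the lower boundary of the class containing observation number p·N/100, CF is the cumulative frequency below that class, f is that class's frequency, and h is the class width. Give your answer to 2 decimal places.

617.59

N = 123; target position k = 70/100 · 123 = 86.1.
Cumulative frequencies: 15, 41, 43, 70, 81, 110, 123.
Observation 86.1 falls in the class 600 – <700.
L = 600, CF = 81, f = 29, h = 100.
P70 = 600 + ((86.1 − 81)/29)·100 = 600 + 17.5862 = 617.586.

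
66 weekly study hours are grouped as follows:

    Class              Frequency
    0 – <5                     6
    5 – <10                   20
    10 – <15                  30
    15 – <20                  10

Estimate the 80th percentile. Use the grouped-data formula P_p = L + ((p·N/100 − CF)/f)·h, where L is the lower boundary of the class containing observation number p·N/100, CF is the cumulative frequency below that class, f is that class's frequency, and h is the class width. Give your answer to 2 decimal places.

N = 66; target position k = 80/100 · 66 = 52.8.
Cumulative frequencies: 6, 26, 56, 66.
Observation 52.8 falls in the class 10 – <15.
L = 10, CF = 26, f = 30, h = 5.
P80 = 10 + ((52.8 − 26)/30)·5 = 10 + 4.46667 = 14.4667.

14.47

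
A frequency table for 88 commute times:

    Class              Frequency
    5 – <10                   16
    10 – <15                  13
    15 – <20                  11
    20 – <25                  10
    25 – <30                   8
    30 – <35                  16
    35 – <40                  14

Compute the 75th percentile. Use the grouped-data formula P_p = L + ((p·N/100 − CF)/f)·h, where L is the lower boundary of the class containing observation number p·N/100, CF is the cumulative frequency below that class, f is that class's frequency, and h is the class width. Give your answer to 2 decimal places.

N = 88; target position k = 75/100 · 88 = 66.
Cumulative frequencies: 16, 29, 40, 50, 58, 74, 88.
Observation 66 falls in the class 30 – <35.
L = 30, CF = 58, f = 16, h = 5.
P75 = 30 + ((66 − 58)/16)·5 = 30 + 2.5 = 32.5.

32.50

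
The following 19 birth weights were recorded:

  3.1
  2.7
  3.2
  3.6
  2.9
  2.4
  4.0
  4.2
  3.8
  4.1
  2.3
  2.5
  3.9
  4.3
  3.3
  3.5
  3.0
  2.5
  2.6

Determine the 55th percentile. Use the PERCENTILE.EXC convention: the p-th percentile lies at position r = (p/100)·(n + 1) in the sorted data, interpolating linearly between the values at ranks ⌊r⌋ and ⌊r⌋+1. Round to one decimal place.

Sorted: 2.3, 2.4, 2.5, 2.5, 2.6, 2.7, 2.9, 3.0, 3.1, 3.2, 3.3, 3.5, 3.6, 3.8, 3.9, 4.0, 4.1, 4.2, 4.3.
n = 19.
r = (55/100)·(19 + 1) = 11.
r is an integer, so P55 is the value at rank 11: 3.3.

3.3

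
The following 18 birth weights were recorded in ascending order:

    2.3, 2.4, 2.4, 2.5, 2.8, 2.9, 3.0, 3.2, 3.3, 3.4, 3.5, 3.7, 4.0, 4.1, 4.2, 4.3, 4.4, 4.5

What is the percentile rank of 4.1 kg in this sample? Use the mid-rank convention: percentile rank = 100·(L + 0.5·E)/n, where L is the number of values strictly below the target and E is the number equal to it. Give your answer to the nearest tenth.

Count below 4.1: L = 13; count equal: E = 1; n = 18.
Percentile rank = 100·(13 + 0.5·1)/18 = 100·13.5/18 = 75.

75.0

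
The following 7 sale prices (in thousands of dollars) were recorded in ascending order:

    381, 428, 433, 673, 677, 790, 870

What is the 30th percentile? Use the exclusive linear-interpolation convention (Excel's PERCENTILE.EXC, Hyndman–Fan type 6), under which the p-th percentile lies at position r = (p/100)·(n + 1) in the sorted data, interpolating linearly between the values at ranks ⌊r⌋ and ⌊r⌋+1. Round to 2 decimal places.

430.00

n = 7.
r = (30/100)·(7 + 1) = 2.4.
Rank 2 is 428 and rank 3 is 433.
Interpolate: 428 + 0.4·(433 − 428) = 428 + 0.4·5 = 430.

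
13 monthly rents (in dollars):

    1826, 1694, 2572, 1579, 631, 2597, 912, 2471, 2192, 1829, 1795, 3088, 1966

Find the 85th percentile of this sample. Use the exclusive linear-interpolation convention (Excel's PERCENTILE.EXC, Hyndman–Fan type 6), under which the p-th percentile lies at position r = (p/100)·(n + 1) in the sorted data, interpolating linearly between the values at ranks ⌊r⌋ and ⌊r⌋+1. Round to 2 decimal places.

Sorted: 631, 912, 1579, 1694, 1795, 1826, 1829, 1966, 2192, 2471, 2572, 2597, 3088.
n = 13.
r = (85/100)·(13 + 1) = 11.9.
Rank 11 is 2572 and rank 12 is 2597.
Interpolate: 2572 + 0.9·(2597 − 2572) = 2572 + 0.9·25 = 2594.5.

2594.50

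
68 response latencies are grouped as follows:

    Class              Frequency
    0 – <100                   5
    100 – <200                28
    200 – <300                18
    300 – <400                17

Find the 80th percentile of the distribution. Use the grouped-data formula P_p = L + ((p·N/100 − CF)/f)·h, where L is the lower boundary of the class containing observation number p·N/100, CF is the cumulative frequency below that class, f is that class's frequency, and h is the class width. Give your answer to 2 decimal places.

N = 68; target position k = 80/100 · 68 = 54.4.
Cumulative frequencies: 5, 33, 51, 68.
Observation 54.4 falls in the class 300 – <400.
L = 300, CF = 51, f = 17, h = 100.
P80 = 300 + ((54.4 − 51)/17)·100 = 300 + 20 = 320.

320.00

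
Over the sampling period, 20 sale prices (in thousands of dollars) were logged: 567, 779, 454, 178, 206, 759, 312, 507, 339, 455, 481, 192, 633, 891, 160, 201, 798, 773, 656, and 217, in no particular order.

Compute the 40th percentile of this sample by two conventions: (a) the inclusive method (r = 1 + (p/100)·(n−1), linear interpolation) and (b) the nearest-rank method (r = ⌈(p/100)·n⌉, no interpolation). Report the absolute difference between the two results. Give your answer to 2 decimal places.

Sorted: 160, 178, 192, 201, 206, 217, 312, 339, 454, 455, 481, 507, 567, 633, 656, 759, 773, 779, 798, 891.
n = 20.
(a) r = 8.6; between ranks 8 (339) and 9 (454): 408.
(b) the nearest-rank method: rank 8 → 339.
|408 − 339| = 69.

69.00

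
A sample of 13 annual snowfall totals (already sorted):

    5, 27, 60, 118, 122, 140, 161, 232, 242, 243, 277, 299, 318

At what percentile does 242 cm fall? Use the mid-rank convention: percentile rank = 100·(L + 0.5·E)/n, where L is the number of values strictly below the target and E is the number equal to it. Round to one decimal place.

65.4

Count below 242: L = 8; count equal: E = 1; n = 13.
Percentile rank = 100·(8 + 0.5·1)/13 = 100·8.5/13 = 65.38.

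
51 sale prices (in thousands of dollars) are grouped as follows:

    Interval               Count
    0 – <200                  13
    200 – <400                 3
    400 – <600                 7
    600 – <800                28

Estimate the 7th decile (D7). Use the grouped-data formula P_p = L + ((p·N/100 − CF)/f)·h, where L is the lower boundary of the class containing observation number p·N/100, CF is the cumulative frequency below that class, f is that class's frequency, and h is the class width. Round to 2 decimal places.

N = 51; target position k = 70/100 · 51 = 35.7.
Cumulative frequencies: 13, 16, 23, 51.
Observation 35.7 falls in the class 600 – <800.
L = 600, CF = 23, f = 28, h = 200.
P70 = 600 + ((35.7 − 23)/28)·200 = 600 + 90.7143 = 690.714.

690.71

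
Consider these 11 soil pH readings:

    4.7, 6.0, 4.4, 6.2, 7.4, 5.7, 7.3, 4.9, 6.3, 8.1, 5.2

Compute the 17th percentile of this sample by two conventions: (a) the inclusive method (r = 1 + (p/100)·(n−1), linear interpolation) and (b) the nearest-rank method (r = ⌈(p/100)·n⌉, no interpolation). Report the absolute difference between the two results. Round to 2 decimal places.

Sorted: 4.4, 4.7, 4.9, 5.2, 5.7, 6.0, 6.2, 6.3, 7.3, 7.4, 8.1.
n = 11.
(a) r = 2.7; between ranks 2 (4.7) and 3 (4.9): 4.84.
(b) the nearest-rank method: rank 2 → 4.7.
|4.84 − 4.7| = 0.14.

0.14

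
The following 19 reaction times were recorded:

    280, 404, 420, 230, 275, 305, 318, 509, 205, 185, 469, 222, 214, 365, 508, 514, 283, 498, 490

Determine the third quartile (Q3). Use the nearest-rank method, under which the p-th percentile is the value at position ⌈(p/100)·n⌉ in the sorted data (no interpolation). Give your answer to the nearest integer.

Sorted: 185, 205, 214, 222, 230, 275, 280, 283, 305, 318, 365, 404, 420, 469, 490, 498, 508, 509, 514.
n = 19.
Position = ⌈75/100 · 19⌉ = ⌈14.25⌉ = 15.
The value at rank 15 is 490.

490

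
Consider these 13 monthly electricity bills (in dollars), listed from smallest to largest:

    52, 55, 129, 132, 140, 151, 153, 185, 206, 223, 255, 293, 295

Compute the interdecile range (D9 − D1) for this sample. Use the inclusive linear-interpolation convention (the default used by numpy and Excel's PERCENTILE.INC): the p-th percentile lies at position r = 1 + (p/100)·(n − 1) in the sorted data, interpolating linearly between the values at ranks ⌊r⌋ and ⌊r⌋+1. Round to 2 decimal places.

n = 13.
P10: r = 2.2; ranks 2–3 are 55, 129; interpolating gives 69.8.
P90: r = 11.8; ranks 11–12 are 255, 293; interpolating gives 285.4.
Difference: 285.4 − 69.8 = 215.6.

215.60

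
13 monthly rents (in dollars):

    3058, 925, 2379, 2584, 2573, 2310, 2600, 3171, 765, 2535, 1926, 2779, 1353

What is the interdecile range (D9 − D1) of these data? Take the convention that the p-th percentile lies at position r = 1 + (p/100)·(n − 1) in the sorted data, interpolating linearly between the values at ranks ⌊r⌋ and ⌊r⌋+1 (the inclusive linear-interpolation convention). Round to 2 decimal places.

1991.60

Sorted: 765, 925, 1353, 1926, 2310, 2379, 2535, 2573, 2584, 2600, 2779, 3058, 3171.
n = 13.
P10: r = 2.2; ranks 2–3 are 925, 1353; interpolating gives 1010.6.
P90: r = 11.8; ranks 11–12 are 2779, 3058; interpolating gives 3002.2.
Difference: 3002.2 − 1010.6 = 1991.6.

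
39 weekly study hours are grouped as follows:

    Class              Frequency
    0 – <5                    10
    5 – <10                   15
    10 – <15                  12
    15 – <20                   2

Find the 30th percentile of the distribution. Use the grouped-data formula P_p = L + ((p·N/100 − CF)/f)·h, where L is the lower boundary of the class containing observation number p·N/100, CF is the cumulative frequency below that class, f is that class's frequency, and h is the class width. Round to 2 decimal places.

N = 39; target position k = 30/100 · 39 = 11.7.
Cumulative frequencies: 10, 25, 37, 39.
Observation 11.7 falls in the class 5 – <10.
L = 5, CF = 10, f = 15, h = 5.
P30 = 5 + ((11.7 − 10)/15)·5 = 5 + 0.566667 = 5.56667.

5.57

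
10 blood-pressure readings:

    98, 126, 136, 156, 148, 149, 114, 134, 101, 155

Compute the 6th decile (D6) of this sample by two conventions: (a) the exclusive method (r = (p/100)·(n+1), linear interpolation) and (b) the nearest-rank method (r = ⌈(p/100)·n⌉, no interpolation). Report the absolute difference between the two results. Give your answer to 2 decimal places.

Sorted: 98, 101, 114, 126, 134, 136, 148, 149, 155, 156.
n = 10.
(a) r = 6.6; between ranks 6 (136) and 7 (148): 143.2.
(b) the nearest-rank method: rank 6 → 136.
|143.2 − 136| = 7.2.

7.20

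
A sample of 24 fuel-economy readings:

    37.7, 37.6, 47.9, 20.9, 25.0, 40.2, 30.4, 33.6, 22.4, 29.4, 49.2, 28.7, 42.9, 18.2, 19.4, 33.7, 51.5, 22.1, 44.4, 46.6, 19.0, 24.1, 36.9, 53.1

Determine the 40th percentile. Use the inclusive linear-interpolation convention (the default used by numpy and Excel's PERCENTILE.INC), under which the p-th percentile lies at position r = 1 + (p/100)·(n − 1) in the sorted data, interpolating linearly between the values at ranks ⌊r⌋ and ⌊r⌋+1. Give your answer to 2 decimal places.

29.60

Sorted: 18.2, 19.0, 19.4, 20.9, 22.1, 22.4, 24.1, 25.0, 28.7, 29.4, 30.4, 33.6, 33.7, 36.9, 37.6, 37.7, 40.2, 42.9, 44.4, 46.6, 47.9, 49.2, 51.5, 53.1.
n = 24.
r = 1 + (40/100)·(24 − 1) = 1 + 9.2 = 10.2.
Rank 10 is 29.4 and rank 11 is 30.4.
Interpolate: 29.4 + 0.2·(30.4 − 29.4) = 29.4 + 0.2·1 = 29.6.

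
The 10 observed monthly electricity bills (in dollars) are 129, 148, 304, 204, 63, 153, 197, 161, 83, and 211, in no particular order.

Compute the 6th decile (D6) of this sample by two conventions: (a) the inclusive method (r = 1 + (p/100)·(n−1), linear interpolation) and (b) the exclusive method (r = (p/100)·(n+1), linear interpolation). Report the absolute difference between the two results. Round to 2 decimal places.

7.20

Sorted: 63, 83, 129, 148, 153, 161, 197, 204, 211, 304.
n = 10.
(a) r = 6.4; between ranks 6 (161) and 7 (197): 175.4.
(b) r = 6.6; between ranks 6 (161) and 7 (197): 182.6.
|175.4 − 182.6| = 7.2.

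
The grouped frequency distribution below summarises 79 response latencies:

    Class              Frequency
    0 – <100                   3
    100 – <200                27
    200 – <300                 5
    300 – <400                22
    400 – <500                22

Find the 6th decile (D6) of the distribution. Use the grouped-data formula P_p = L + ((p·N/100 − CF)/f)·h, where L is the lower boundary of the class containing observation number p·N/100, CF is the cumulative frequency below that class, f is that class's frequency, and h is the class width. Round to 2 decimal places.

N = 79; target position k = 60/100 · 79 = 47.4.
Cumulative frequencies: 3, 30, 35, 57, 79.
Observation 47.4 falls in the class 300 – <400.
L = 300, CF = 35, f = 22, h = 100.
P60 = 300 + ((47.4 − 35)/22)·100 = 300 + 56.3636 = 356.364.

356.36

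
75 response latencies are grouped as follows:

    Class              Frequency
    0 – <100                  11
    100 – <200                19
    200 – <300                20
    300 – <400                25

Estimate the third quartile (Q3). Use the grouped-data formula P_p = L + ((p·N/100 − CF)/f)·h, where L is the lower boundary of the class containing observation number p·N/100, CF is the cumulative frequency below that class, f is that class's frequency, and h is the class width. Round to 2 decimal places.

N = 75; target position k = 75/100 · 75 = 56.25.
Cumulative frequencies: 11, 30, 50, 75.
Observation 56.25 falls in the class 300 – <400.
L = 300, CF = 50, f = 25, h = 100.
P75 = 300 + ((56.25 − 50)/25)·100 = 300 + 25 = 325.

325.00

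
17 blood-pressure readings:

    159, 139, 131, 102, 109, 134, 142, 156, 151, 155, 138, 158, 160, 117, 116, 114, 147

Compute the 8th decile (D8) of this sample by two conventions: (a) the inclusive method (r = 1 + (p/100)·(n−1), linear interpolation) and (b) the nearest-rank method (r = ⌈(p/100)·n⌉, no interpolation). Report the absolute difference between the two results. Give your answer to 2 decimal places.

0.20

Sorted: 102, 109, 114, 116, 117, 131, 134, 138, 139, 142, 147, 151, 155, 156, 158, 159, 160.
n = 17.
(a) r = 13.8; between ranks 13 (155) and 14 (156): 155.8.
(b) the nearest-rank method: rank 14 → 156.
|155.8 − 156| = 0.2.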